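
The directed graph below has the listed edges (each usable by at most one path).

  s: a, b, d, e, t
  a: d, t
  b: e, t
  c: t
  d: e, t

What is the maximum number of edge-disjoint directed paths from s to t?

Assign every edge capacity 1; by Menger, the answer equals the max flow.
Path s→t (+1); total 1.
Path s→a→t (+1); total 2.
Path s→b→t (+1); total 3.
Path s→d→t (+1); total 4.
No residual s→t path; max flow = 4.
Certifying cut of size 4: {s→a, s→b, s→d, s→t}.

4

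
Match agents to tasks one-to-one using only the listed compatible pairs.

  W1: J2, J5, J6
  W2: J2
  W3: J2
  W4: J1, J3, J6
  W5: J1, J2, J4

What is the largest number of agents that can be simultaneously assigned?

4

Unit-capacity flow: source→left, listed edges, right→sink; max matching = max flow.
Augmenting path W1→J2 (+1); matched 1.
Augmenting path W4→J1 (+1); matched 2.
Augmenting path W5→J4 (+1); matched 3.
Augmenting path W2→J2→W1→J5 (+1); matched 4.
No augmenting path remains; maximum matching = 4.
König certificate: {W1, W4, W5, J2} is a vertex cover of size 4 (every listed pair touches it), so no matching can be larger.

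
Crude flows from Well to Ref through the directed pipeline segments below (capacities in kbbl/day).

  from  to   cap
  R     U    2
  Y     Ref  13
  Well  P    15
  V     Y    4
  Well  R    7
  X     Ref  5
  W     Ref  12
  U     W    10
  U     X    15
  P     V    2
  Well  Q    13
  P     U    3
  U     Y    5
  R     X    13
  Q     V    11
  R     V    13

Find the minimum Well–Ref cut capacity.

14

Augment Well→R→X→Ref: bottleneck 5, flow now 5.
Augment Well→P→U→W→Ref: bottleneck 3, flow now 8.
Augment Well→P→V→Y→Ref: bottleneck 2, flow now 10.
Augment Well→Q→V→Y→Ref: bottleneck 2, flow now 12.
Augment Well→R→U→W→Ref: bottleneck 2, flow now 14.
No augmenting path remains; maximum flow = 14.
By max-flow min-cut, the minimum cut capacity equals the max flow.
In the residual graph, reachable from Well: {Well, P, Q, V}.
Min-cut edges: Well→R (7), P→U (3), V→Y (4); capacity 7 + 3 + 4 = 14.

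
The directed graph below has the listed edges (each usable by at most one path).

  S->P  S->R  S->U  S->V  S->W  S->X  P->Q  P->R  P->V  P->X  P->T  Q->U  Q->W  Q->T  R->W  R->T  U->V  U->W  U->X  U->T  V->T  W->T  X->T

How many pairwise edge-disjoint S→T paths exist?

6

Assign every edge capacity 1; by Menger, the answer equals the max flow.
Path S→P→T (+1); total 1.
Path S→R→T (+1); total 2.
Path S→U→T (+1); total 3.
Path S→V→T (+1); total 4.
Path S→W→T (+1); total 5.
Path S→X→T (+1); total 6.
No residual S→T path; max flow = 6.
Certifying cut of size 6: {S→P, S→R, S→U, S→V, S→W, S→X}.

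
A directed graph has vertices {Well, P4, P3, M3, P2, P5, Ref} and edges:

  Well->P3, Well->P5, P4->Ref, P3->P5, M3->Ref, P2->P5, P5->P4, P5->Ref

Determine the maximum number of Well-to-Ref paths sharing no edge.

Assign every edge capacity 1; by Menger, the answer equals the max flow.
Path Well→P5→Ref (+1); total 1.
Path Well→P3→P5→P4→Ref (+1); total 2.
No residual Well→Ref path; max flow = 2.
Certifying cut of size 2: {Well→P3, Well→P5}.

2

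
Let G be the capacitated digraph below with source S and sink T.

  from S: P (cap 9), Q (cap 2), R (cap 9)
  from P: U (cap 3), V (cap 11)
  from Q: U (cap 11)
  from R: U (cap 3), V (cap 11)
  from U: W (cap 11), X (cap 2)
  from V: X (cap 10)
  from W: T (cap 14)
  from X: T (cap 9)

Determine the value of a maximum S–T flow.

17

Augment S→P→U→W→T: bottleneck 3, flow now 3.
Augment S→P→V→X→T: bottleneck 6, flow now 9.
Augment S→Q→U→W→T: bottleneck 2, flow now 11.
Augment S→R→U→W→T: bottleneck 3, flow now 14.
Augment S→R→V→X→T: bottleneck 3, flow now 17.
No augmenting path remains; maximum flow = 17.
In the residual graph, reachable from S: {S, P, R, V, X}.
Min-cut edges: S→Q (2), P→U (3), R→U (3), X→T (9); capacity 2 + 3 + 3 + 9 = 17.
This cut is saturated, so no flow can exceed 17.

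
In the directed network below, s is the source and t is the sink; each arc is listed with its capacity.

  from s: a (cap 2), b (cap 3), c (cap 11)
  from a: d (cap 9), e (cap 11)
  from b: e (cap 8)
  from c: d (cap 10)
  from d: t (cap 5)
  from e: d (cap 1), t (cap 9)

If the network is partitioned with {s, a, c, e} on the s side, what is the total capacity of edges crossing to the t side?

Edges leaving {s, a, c, e}: s→b (3), a→d (9), c→d (10), e→d (1), e→t (9).
Cut capacity = 3 + 9 + 10 + 1 + 9 = 32.

32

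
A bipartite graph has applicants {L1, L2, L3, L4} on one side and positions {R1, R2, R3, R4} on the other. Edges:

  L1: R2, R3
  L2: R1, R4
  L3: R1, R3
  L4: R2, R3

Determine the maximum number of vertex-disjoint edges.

4

Unit-capacity flow: source→left, listed edges, right→sink; max matching = max flow.
Augmenting path L1→R2 (+1); matched 1.
Augmenting path L2→R1 (+1); matched 2.
Augmenting path L3→R3 (+1); matched 3.
Augmenting path L4→R3→L3→R1→L2→R4 (+1); matched 4.
No augmenting path remains; maximum matching = 4.
König certificate: {L1, L2, L3, L4} is a vertex cover of size 4 (every listed pair touches it), so no matching can be larger.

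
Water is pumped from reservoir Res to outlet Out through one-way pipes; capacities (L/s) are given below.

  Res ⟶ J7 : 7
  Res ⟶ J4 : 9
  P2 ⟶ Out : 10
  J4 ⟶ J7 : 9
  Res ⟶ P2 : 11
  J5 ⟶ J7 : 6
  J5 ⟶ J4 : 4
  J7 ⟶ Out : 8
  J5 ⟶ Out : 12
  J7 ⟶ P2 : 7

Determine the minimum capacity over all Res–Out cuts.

Augment Res→J7→Out: bottleneck 7, flow now 7.
Augment Res→P2→Out: bottleneck 10, flow now 17.
Augment Res→J4→J7→Out: bottleneck 1, flow now 18.
No augmenting path remains; maximum flow = 18.
By max-flow min-cut, the minimum cut capacity equals the max flow.
In the residual graph, reachable from Res: {Res, J4, J7, P2}.
Min-cut edges: J7→Out (8), P2→Out (10); capacity 8 + 10 = 18.

18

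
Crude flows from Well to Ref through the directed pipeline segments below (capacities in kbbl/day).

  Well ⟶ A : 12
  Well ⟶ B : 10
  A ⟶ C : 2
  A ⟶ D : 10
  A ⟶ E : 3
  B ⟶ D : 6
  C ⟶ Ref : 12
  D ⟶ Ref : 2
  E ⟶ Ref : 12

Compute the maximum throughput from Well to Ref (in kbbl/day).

Augment Well→A→C→Ref: bottleneck 2, flow now 2.
Augment Well→A→D→Ref: bottleneck 2, flow now 4.
Augment Well→A→E→Ref: bottleneck 3, flow now 7.
No augmenting path remains; maximum flow = 7.
In the residual graph, reachable from Well: {Well, A, B, D}.
Min-cut edges: A→C (2), A→E (3), D→Ref (2); capacity 2 + 3 + 2 = 7.
This cut is saturated, so no flow can exceed 7.

7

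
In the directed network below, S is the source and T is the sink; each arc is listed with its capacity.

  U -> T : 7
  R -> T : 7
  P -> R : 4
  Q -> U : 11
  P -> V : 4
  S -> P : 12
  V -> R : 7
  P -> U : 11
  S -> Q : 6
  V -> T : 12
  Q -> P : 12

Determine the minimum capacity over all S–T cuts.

Augment S→P→R→T: bottleneck 4, flow now 4.
Augment S→P→U→T: bottleneck 7, flow now 11.
Augment S→P→V→T: bottleneck 1, flow now 12.
Augment S→Q→P→V→T: bottleneck 3, flow now 15.
No augmenting path remains; maximum flow = 15.
By max-flow min-cut, the minimum cut capacity equals the max flow.
In the residual graph, reachable from S: {S, P, Q, U}.
Min-cut edges: P→R (4), P→V (4), U→T (7); capacity 4 + 4 + 7 = 15.

15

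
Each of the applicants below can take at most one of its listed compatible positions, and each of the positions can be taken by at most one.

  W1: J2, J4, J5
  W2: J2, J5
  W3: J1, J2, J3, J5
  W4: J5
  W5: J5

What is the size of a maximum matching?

Unit-capacity flow: source→left, listed edges, right→sink; max matching = max flow.
Augmenting path W1→J2 (+1); matched 1.
Augmenting path W2→J5 (+1); matched 2.
Augmenting path W3→J1 (+1); matched 3.
Augmenting path W4→J5→W2→J2→W1→J4 (+1); matched 4.
No augmenting path remains; maximum matching = 4.
König certificate: {W1, W2, W3, J5} is a vertex cover of size 4 (every listed pair touches it), so no matching can be larger.

4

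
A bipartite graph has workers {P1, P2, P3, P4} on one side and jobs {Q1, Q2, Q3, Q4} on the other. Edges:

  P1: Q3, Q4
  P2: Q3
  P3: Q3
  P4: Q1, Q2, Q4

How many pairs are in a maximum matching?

3

Unit-capacity flow: source→left, listed edges, right→sink; max matching = max flow.
Augmenting path P1→Q3 (+1); matched 1.
Augmenting path P4→Q1 (+1); matched 2.
Augmenting path P2→Q3→P1→Q4 (+1); matched 3.
No augmenting path remains; maximum matching = 3.
König certificate: {P1, P4, Q3} is a vertex cover of size 3 (every listed pair touches it), so no matching can be larger.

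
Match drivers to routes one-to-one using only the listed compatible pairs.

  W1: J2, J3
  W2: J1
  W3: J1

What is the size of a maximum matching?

2

Unit-capacity flow: source→left, listed edges, right→sink; max matching = max flow.
Augmenting path W1→J2 (+1); matched 1.
Augmenting path W2→J1 (+1); matched 2.
No augmenting path remains; maximum matching = 2.
König certificate: {W1, J1} is a vertex cover of size 2 (every listed pair touches it), so no matching can be larger.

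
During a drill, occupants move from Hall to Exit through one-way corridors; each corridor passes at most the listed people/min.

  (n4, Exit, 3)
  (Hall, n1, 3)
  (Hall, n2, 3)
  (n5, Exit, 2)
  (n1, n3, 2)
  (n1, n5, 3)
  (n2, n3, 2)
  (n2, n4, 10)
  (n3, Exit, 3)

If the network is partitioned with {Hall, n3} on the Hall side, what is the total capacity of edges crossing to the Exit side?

9

Edges leaving {Hall, n3}: Hall→n1 (3), Hall→n2 (3), n3→Exit (3).
Cut capacity = 3 + 3 + 3 = 9.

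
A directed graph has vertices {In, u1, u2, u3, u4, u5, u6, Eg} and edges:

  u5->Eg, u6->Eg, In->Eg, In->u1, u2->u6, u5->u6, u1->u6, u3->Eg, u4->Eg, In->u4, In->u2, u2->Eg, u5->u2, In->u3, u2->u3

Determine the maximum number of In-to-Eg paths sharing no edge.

Assign every edge capacity 1; by Menger, the answer equals the max flow.
Path In→Eg (+1); total 1.
Path In→u2→Eg (+1); total 2.
Path In→u3→Eg (+1); total 3.
Path In→u4→Eg (+1); total 4.
Path In→u1→u6→Eg (+1); total 5.
No residual In→Eg path; max flow = 5.
Certifying cut of size 5: {In→Eg, In→u1, In→u2, In→u3, In→u4}.

5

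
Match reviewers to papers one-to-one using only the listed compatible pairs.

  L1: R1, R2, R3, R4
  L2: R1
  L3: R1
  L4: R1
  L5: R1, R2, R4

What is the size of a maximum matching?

3

Unit-capacity flow: source→left, listed edges, right→sink; max matching = max flow.
Augmenting path L1→R1 (+1); matched 1.
Augmenting path L5→R2 (+1); matched 2.
Augmenting path L2→R1→L1→R3 (+1); matched 3.
No augmenting path remains; maximum matching = 3.
König certificate: {L1, L5, R1} is a vertex cover of size 3 (every listed pair touches it), so no matching can be larger.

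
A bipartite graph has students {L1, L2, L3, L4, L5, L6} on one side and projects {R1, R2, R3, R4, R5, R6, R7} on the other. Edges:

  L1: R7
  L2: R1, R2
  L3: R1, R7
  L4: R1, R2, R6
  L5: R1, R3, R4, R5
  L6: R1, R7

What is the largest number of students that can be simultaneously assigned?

Unit-capacity flow: source→left, listed edges, right→sink; max matching = max flow.
Augmenting path L1→R7 (+1); matched 1.
Augmenting path L2→R1 (+1); matched 2.
Augmenting path L4→R2 (+1); matched 3.
Augmenting path L5→R3 (+1); matched 4.
Augmenting path L3→R1→L2→R2→L4→R6 (+1); matched 5.
No augmenting path remains; maximum matching = 5.
König certificate: {L2, L4, L5, R1, R7} is a vertex cover of size 5 (every listed pair touches it), so no matching can be larger.

5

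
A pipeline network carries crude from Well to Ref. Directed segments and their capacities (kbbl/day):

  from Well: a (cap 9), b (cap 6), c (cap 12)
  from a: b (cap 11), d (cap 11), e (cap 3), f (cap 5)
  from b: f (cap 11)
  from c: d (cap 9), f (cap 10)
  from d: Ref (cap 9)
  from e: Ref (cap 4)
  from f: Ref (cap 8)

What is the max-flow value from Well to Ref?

Augment Well→a→d→Ref: bottleneck 9, flow now 9.
Augment Well→b→f→Ref: bottleneck 6, flow now 15.
Augment Well→c→f→Ref: bottleneck 2, flow now 17.
Augment Well→c→d→a→e→Ref: bottleneck 3, flow now 20. (uses reverse residual edge)
No augmenting path remains; maximum flow = 20.
In the residual graph, reachable from Well: {Well, a, b, c, d, f}.
Min-cut edges: a→e (3), d→Ref (9), f→Ref (8); capacity 3 + 9 + 8 = 20.
This cut is saturated, so no flow can exceed 20.

20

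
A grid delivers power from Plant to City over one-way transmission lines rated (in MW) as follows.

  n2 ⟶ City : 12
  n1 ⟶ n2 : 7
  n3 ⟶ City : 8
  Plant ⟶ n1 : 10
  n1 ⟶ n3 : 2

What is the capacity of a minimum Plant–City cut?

Augment Plant→n1→n2→City: bottleneck 7, flow now 7.
Augment Plant→n1→n3→City: bottleneck 2, flow now 9.
No augmenting path remains; maximum flow = 9.
By max-flow min-cut, the minimum cut capacity equals the max flow.
In the residual graph, reachable from Plant: {Plant, n1}.
Min-cut edges: n1→n2 (7), n1→n3 (2); capacity 7 + 2 = 9.

9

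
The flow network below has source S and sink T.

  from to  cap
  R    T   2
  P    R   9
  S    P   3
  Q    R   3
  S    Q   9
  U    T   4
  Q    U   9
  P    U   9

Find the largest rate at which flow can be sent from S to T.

Augment S→P→R→T: bottleneck 2, flow now 2.
Augment S→P→U→T: bottleneck 1, flow now 3.
Augment S→Q→U→T: bottleneck 3, flow now 6.
No augmenting path remains; maximum flow = 6.
In the residual graph, reachable from S: {S, P, Q, R, U}.
Min-cut edges: R→T (2), U→T (4); capacity 2 + 4 = 6.
This cut is saturated, so no flow can exceed 6.

6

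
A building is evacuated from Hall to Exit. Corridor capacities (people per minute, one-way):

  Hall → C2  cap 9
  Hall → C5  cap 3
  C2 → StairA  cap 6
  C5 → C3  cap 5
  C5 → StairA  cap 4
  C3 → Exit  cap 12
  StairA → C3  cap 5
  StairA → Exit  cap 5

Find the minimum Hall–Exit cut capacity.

9

Augment Hall→C2→StairA→Exit: bottleneck 5, flow now 5.
Augment Hall→C5→C3→Exit: bottleneck 3, flow now 8.
Augment Hall→C2→StairA→C3→Exit: bottleneck 1, flow now 9.
No augmenting path remains; maximum flow = 9.
By max-flow min-cut, the minimum cut capacity equals the max flow.
In the residual graph, reachable from Hall: {Hall, C2}.
Min-cut edges: Hall→C5 (3), C2→StairA (6); capacity 3 + 6 = 9.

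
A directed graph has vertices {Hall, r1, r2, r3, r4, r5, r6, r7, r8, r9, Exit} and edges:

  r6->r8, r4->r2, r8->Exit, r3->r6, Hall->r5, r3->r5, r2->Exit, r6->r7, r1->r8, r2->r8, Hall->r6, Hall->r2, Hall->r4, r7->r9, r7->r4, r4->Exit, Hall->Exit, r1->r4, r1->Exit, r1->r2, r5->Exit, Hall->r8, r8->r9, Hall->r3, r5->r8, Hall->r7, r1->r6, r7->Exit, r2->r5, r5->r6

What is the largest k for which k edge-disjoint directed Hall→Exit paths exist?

Assign every edge capacity 1; by Menger, the answer equals the max flow.
Path Hall→Exit (+1); total 1.
Path Hall→r2→Exit (+1); total 2.
Path Hall→r4→Exit (+1); total 3.
Path Hall→r5→Exit (+1); total 4.
Path Hall→r7→Exit (+1); total 5.
Path Hall→r8→Exit (+1); total 6.
No residual Hall→Exit path; max flow = 6.
Certifying cut of size 6: {Hall→Exit, r2→Exit, r4→Exit, r5→Exit, r7→Exit, r8→Exit}.

6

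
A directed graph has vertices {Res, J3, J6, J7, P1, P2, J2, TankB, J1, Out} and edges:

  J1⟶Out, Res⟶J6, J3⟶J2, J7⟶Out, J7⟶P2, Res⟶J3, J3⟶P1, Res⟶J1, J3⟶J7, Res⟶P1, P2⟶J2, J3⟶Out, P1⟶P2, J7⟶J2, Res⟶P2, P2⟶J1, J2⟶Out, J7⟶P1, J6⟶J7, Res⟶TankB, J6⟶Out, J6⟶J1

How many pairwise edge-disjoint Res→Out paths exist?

4

Assign every edge capacity 1; by Menger, the answer equals the max flow.
Path Res→J3→Out (+1); total 1.
Path Res→J6→Out (+1); total 2.
Path Res→J1→Out (+1); total 3.
Path Res→P2→J2→Out (+1); total 4.
No residual Res→Out path; max flow = 4.
Certifying cut of size 4: {J1→Out, P2→J2, Res→J3, Res→J6}.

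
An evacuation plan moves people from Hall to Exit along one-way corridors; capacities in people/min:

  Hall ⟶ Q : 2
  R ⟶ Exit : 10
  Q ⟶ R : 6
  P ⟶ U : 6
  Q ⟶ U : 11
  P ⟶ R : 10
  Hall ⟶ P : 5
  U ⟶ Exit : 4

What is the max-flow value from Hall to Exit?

7

Augment Hall→P→R→Exit: bottleneck 5, flow now 5.
Augment Hall→Q→R→Exit: bottleneck 2, flow now 7.
No augmenting path remains; maximum flow = 7.
In the residual graph, reachable from Hall: {Hall}.
Min-cut edges: Hall→P (5), Hall→Q (2); capacity 5 + 2 = 7.
This cut is saturated, so no flow can exceed 7.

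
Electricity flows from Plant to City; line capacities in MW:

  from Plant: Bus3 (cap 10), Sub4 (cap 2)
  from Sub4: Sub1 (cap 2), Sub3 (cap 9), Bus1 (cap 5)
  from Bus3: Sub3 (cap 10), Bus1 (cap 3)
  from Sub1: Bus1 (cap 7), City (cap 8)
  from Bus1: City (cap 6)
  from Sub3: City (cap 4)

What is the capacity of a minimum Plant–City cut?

Augment Plant→Sub4→Sub1→City: bottleneck 2, flow now 2.
Augment Plant→Bus3→Bus1→City: bottleneck 3, flow now 5.
Augment Plant→Bus3→Sub3→City: bottleneck 4, flow now 9.
No augmenting path remains; maximum flow = 9.
By max-flow min-cut, the minimum cut capacity equals the max flow.
In the residual graph, reachable from Plant: {Plant, Bus3, Sub3}.
Min-cut edges: Plant→Sub4 (2), Bus3→Bus1 (3), Sub3→City (4); capacity 2 + 3 + 4 = 9.

9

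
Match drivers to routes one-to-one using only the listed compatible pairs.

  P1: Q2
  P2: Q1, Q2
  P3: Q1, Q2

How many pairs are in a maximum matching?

Unit-capacity flow: source→left, listed edges, right→sink; max matching = max flow.
Augmenting path P1→Q2 (+1); matched 1.
Augmenting path P2→Q1 (+1); matched 2.
No augmenting path remains; maximum matching = 2.
König certificate: {Q1, Q2} is a vertex cover of size 2 (every listed pair touches it), so no matching can be larger.

2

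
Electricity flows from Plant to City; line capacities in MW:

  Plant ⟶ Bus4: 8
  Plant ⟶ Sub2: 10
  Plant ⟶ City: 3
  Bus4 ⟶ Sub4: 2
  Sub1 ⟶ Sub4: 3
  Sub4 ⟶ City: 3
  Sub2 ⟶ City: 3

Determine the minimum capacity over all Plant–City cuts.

8

Augment Plant→City: bottleneck 3, flow now 3.
Augment Plant→Sub2→City: bottleneck 3, flow now 6.
Augment Plant→Bus4→Sub4→City: bottleneck 2, flow now 8.
No augmenting path remains; maximum flow = 8.
By max-flow min-cut, the minimum cut capacity equals the max flow.
In the residual graph, reachable from Plant: {Plant, Bus4, Sub2}.
Min-cut edges: Plant→City (3), Bus4→Sub4 (2), Sub2→City (3); capacity 3 + 2 + 3 = 8.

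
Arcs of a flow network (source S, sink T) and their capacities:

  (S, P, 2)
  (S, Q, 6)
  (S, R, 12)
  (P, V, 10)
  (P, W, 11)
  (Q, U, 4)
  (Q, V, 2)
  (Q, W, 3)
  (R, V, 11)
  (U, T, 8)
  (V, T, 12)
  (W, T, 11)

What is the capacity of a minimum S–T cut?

Augment S→P→V→T: bottleneck 2, flow now 2.
Augment S→Q→U→T: bottleneck 4, flow now 6.
Augment S→Q→V→T: bottleneck 2, flow now 8.
Augment S→R→V→T: bottleneck 8, flow now 16.
Augment S→R→V→P→W→T: bottleneck 2, flow now 18. (uses reverse residual edge)
Augment S→R→V→Q→W→T: bottleneck 1, flow now 19. (uses reverse residual edge)
No augmenting path remains; maximum flow = 19.
By max-flow min-cut, the minimum cut capacity equals the max flow.
In the residual graph, reachable from S: {S, R}.
Min-cut edges: S→P (2), S→Q (6), R→V (11); capacity 2 + 6 + 11 = 19.

19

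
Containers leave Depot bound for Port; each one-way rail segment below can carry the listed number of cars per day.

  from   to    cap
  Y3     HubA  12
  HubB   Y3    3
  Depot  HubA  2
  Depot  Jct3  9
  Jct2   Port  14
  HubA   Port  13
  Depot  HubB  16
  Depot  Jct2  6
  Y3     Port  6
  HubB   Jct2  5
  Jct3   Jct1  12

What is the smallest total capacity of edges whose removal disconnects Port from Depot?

16

Augment Depot→Jct2→Port: bottleneck 6, flow now 6.
Augment Depot→HubA→Port: bottleneck 2, flow now 8.
Augment Depot→HubB→Jct2→Port: bottleneck 5, flow now 13.
Augment Depot→HubB→Y3→Port: bottleneck 3, flow now 16.
No augmenting path remains; maximum flow = 16.
By max-flow min-cut, the minimum cut capacity equals the max flow.
In the residual graph, reachable from Depot: {Depot, HubB, Jct3, Jct1}.
Min-cut edges: Depot→Jct2 (6), Depot→HubA (2), HubB→Jct2 (5), HubB→Y3 (3); capacity 6 + 2 + 5 + 3 = 16.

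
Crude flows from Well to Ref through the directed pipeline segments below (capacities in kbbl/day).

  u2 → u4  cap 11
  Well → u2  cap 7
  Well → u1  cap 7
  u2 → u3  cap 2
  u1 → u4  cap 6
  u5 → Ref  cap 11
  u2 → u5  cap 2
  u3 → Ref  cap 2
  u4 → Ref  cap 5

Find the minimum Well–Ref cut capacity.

Augment Well→u1→u4→Ref: bottleneck 5, flow now 5.
Augment Well→u2→u3→Ref: bottleneck 2, flow now 7.
Augment Well→u2→u5→Ref: bottleneck 2, flow now 9.
No augmenting path remains; maximum flow = 9.
By max-flow min-cut, the minimum cut capacity equals the max flow.
In the residual graph, reachable from Well: {Well, u1, u2, u4}.
Min-cut edges: u2→u3 (2), u2→u5 (2), u4→Ref (5); capacity 2 + 2 + 5 = 9.

9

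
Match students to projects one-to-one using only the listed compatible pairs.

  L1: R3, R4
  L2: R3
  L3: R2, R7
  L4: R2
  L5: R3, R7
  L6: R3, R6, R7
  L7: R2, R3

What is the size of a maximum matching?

5

Unit-capacity flow: source→left, listed edges, right→sink; max matching = max flow.
Augmenting path L1→R3 (+1); matched 1.
Augmenting path L3→R2 (+1); matched 2.
Augmenting path L5→R7 (+1); matched 3.
Augmenting path L6→R6 (+1); matched 4.
Augmenting path L2→R3→L1→R4 (+1); matched 5.
No augmenting path remains; maximum matching = 5.
König certificate: {L1, L6, R2, R3, R7} is a vertex cover of size 5 (every listed pair touches it), so no matching can be larger.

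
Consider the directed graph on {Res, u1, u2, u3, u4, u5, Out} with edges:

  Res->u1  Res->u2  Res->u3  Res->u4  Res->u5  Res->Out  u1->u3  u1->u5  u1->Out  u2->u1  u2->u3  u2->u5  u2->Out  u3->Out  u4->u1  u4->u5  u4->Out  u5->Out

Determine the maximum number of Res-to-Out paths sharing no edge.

Assign every edge capacity 1; by Menger, the answer equals the max flow.
Path Res→Out (+1); total 1.
Path Res→u1→Out (+1); total 2.
Path Res→u2→Out (+1); total 3.
Path Res→u3→Out (+1); total 4.
Path Res→u4→Out (+1); total 5.
Path Res→u5→Out (+1); total 6.
No residual Res→Out path; max flow = 6.
Certifying cut of size 6: {Res→Out, Res→u1, Res→u2, Res→u3, Res→u4, Res→u5}.

6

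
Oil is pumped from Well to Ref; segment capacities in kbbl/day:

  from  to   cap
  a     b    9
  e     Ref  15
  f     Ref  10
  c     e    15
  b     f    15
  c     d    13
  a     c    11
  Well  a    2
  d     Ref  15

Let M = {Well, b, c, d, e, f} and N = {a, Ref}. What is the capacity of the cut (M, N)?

42

Edges leaving {Well, b, c, d, e, f}: Well→a (2), d→Ref (15), e→Ref (15), f→Ref (10).
Cut capacity = 2 + 15 + 15 + 10 = 42.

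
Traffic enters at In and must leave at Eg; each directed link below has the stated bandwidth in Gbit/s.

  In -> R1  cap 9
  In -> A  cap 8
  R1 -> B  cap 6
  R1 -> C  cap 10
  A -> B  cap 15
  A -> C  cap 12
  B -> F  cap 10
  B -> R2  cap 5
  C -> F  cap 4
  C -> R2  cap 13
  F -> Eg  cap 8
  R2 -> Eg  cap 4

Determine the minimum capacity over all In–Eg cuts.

12

Augment In→R1→B→F→Eg: bottleneck 6, flow now 6.
Augment In→R1→C→F→Eg: bottleneck 2, flow now 8.
Augment In→R1→C→R2→Eg: bottleneck 1, flow now 9.
Augment In→A→B→R2→Eg: bottleneck 3, flow now 12.
No augmenting path remains; maximum flow = 12.
By max-flow min-cut, the minimum cut capacity equals the max flow.
In the residual graph, reachable from In: {In, R1, A, B, C, F, R2}.
Min-cut edges: F→Eg (8), R2→Eg (4); capacity 8 + 4 = 12.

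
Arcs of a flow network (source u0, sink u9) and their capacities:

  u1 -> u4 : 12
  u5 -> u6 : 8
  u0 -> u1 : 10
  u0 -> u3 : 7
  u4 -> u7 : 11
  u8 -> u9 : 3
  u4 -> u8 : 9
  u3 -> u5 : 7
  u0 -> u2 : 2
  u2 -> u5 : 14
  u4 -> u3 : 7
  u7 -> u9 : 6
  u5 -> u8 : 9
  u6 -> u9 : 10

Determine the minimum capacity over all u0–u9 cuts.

Augment u0→u1→u4→u7→u9: bottleneck 6, flow now 6.
Augment u0→u1→u4→u8→u9: bottleneck 3, flow now 9.
Augment u0→u2→u5→u6→u9: bottleneck 2, flow now 11.
Augment u0→u3→u5→u6→u9: bottleneck 6, flow now 17.
No augmenting path remains; maximum flow = 17.
By max-flow min-cut, the minimum cut capacity equals the max flow.
In the residual graph, reachable from u0: {u0, u1, u2, u3, u4, u5, u7, u8}.
Min-cut edges: u5→u6 (8), u7→u9 (6), u8→u9 (3); capacity 8 + 6 + 3 = 17.

17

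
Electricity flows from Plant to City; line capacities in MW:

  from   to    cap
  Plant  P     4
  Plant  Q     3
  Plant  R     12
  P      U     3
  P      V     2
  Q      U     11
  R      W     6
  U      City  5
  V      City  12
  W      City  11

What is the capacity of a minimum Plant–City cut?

13

Augment Plant→P→U→City: bottleneck 3, flow now 3.
Augment Plant→P→V→City: bottleneck 1, flow now 4.
Augment Plant→Q→U→City: bottleneck 2, flow now 6.
Augment Plant→R→W→City: bottleneck 6, flow now 12.
Augment Plant→Q→U→P→V→City: bottleneck 1, flow now 13. (uses reverse residual edge)
No augmenting path remains; maximum flow = 13.
By max-flow min-cut, the minimum cut capacity equals the max flow.
In the residual graph, reachable from Plant: {Plant, R}.
Min-cut edges: Plant→P (4), Plant→Q (3), R→W (6); capacity 4 + 3 + 6 = 13.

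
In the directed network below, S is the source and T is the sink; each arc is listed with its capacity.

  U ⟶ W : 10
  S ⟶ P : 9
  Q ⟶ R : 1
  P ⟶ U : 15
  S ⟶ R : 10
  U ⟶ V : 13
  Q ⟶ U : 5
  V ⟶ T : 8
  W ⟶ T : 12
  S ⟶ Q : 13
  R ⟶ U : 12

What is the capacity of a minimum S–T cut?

18

Augment S→P→U→V→T: bottleneck 8, flow now 8.
Augment S→P→U→W→T: bottleneck 1, flow now 9.
Augment S→Q→U→W→T: bottleneck 5, flow now 14.
Augment S→R→U→W→T: bottleneck 4, flow now 18.
No augmenting path remains; maximum flow = 18.
By max-flow min-cut, the minimum cut capacity equals the max flow.
In the residual graph, reachable from S: {S, P, Q, R, U, V}.
Min-cut edges: U→W (10), V→T (8); capacity 10 + 8 = 18.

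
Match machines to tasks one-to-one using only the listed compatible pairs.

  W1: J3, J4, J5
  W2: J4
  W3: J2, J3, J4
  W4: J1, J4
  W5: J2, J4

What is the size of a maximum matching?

Unit-capacity flow: source→left, listed edges, right→sink; max matching = max flow.
Augmenting path W1→J3 (+1); matched 1.
Augmenting path W2→J4 (+1); matched 2.
Augmenting path W3→J2 (+1); matched 3.
Augmenting path W4→J1 (+1); matched 4.
Augmenting path W5→J2→W3→J3→W1→J5 (+1); matched 5.
No augmenting path remains; maximum matching = 5.
König certificate: {W1, W2, W3, W4, W5} is a vertex cover of size 5 (every listed pair touches it), so no matching can be larger.

5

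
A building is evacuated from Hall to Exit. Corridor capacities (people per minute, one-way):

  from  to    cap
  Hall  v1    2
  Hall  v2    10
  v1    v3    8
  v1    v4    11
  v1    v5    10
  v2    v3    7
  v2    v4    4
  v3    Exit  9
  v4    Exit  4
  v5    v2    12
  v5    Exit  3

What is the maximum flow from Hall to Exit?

Augment Hall→v1→v3→Exit: bottleneck 2, flow now 2.
Augment Hall→v2→v3→Exit: bottleneck 7, flow now 9.
Augment Hall→v2→v4→Exit: bottleneck 3, flow now 12.
No augmenting path remains; maximum flow = 12.
In the residual graph, reachable from Hall: {Hall}.
Min-cut edges: Hall→v1 (2), Hall→v2 (10); capacity 2 + 10 = 12.
This cut is saturated, so no flow can exceed 12.

12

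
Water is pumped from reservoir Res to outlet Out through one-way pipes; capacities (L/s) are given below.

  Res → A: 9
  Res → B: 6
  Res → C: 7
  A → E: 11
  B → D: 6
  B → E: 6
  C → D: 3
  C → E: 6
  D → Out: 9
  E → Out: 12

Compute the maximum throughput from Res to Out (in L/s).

Augment Res→A→E→Out: bottleneck 9, flow now 9.
Augment Res→B→D→Out: bottleneck 6, flow now 15.
Augment Res→C→D→Out: bottleneck 3, flow now 18.
Augment Res→C→E→Out: bottleneck 3, flow now 21.
No augmenting path remains; maximum flow = 21.
In the residual graph, reachable from Res: {Res, A, C, E}.
Min-cut edges: Res→B (6), C→D (3), E→Out (12); capacity 6 + 3 + 12 = 21.
This cut is saturated, so no flow can exceed 21.

21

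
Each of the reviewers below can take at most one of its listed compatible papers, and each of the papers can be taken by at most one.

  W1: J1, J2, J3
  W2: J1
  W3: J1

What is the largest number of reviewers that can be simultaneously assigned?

2

Unit-capacity flow: source→left, listed edges, right→sink; max matching = max flow.
Augmenting path W1→J1 (+1); matched 1.
Augmenting path W2→J1→W1→J2 (+1); matched 2.
No augmenting path remains; maximum matching = 2.
König certificate: {W1, J1} is a vertex cover of size 2 (every listed pair touches it), so no matching can be larger.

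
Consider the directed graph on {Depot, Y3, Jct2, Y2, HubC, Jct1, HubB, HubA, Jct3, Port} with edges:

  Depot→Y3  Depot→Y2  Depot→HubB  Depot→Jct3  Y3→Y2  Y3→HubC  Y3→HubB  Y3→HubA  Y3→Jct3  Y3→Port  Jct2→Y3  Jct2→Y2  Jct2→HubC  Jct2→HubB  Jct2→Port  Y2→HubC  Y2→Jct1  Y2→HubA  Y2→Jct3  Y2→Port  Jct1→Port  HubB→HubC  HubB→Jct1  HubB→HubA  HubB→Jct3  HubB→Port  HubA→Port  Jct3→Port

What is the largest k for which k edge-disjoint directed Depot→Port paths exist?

Assign every edge capacity 1; by Menger, the answer equals the max flow.
Path Depot→Y3→Port (+1); total 1.
Path Depot→Y2→Port (+1); total 2.
Path Depot→HubB→Port (+1); total 3.
Path Depot→Jct3→Port (+1); total 4.
No residual Depot→Port path; max flow = 4.
Certifying cut of size 4: {Depot→HubB, Depot→Jct3, Depot→Y2, Depot→Y3}.

4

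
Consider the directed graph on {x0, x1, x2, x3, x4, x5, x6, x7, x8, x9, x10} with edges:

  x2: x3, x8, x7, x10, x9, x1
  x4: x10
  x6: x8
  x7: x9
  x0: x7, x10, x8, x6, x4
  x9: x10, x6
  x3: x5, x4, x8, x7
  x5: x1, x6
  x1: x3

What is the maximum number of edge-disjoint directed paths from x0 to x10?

Assign every edge capacity 1; by Menger, the answer equals the max flow.
Path x0→x10 (+1); total 1.
Path x0→x4→x10 (+1); total 2.
Path x0→x7→x9→x10 (+1); total 3.
No residual x0→x10 path; max flow = 3.
Certifying cut of size 3: {x0→x10, x0→x4, x0→x7}.

3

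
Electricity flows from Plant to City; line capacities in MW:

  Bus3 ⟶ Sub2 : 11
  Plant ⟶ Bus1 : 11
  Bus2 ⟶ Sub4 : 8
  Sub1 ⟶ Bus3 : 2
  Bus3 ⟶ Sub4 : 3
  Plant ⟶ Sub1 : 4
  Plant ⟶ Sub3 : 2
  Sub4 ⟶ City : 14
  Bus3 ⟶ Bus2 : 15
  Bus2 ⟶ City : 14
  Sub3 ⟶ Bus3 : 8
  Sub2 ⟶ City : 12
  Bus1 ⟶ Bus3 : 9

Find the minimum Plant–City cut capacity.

Augment Plant→Sub1→Bus3→Sub4→City: bottleneck 2, flow now 2.
Augment Plant→Bus1→Bus3→Sub4→City: bottleneck 1, flow now 3.
Augment Plant→Bus1→Bus3→Sub2→City: bottleneck 8, flow now 11.
Augment Plant→Sub3→Bus3→Sub2→City: bottleneck 2, flow now 13.
No augmenting path remains; maximum flow = 13.
By max-flow min-cut, the minimum cut capacity equals the max flow.
In the residual graph, reachable from Plant: {Plant, Sub1, Bus1}.
Min-cut edges: Plant→Sub3 (2), Sub1→Bus3 (2), Bus1→Bus3 (9); capacity 2 + 2 + 9 = 13.

13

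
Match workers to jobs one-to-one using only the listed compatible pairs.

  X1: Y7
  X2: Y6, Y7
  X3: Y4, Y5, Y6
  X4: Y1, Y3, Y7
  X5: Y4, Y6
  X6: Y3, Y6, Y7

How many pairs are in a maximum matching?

Unit-capacity flow: source→left, listed edges, right→sink; max matching = max flow.
Augmenting path X1→Y7 (+1); matched 1.
Augmenting path X2→Y6 (+1); matched 2.
Augmenting path X3→Y4 (+1); matched 3.
Augmenting path X4→Y1 (+1); matched 4.
Augmenting path X6→Y3 (+1); matched 5.
Augmenting path X5→Y4→X3→Y5 (+1); matched 6.
No augmenting path remains; maximum matching = 6.
König certificate: {X1, X2, X3, X4, X5, X6} is a vertex cover of size 6 (every listed pair touches it), so no matching can be larger.

6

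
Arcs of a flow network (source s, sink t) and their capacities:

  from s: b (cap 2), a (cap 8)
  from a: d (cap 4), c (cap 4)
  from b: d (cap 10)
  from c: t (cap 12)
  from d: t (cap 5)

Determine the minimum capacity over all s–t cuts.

Augment s→a→c→t: bottleneck 4, flow now 4.
Augment s→a→d→t: bottleneck 4, flow now 8.
Augment s→b→d→t: bottleneck 1, flow now 9.
No augmenting path remains; maximum flow = 9.
By max-flow min-cut, the minimum cut capacity equals the max flow.
In the residual graph, reachable from s: {s, a, b, d}.
Min-cut edges: a→c (4), d→t (5); capacity 4 + 5 = 9.

9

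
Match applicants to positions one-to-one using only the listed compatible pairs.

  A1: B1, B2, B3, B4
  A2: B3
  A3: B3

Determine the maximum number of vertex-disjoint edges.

2

Unit-capacity flow: source→left, listed edges, right→sink; max matching = max flow.
Augmenting path A1→B1 (+1); matched 1.
Augmenting path A2→B3 (+1); matched 2.
No augmenting path remains; maximum matching = 2.
König certificate: {A1, B3} is a vertex cover of size 2 (every listed pair touches it), so no matching can be larger.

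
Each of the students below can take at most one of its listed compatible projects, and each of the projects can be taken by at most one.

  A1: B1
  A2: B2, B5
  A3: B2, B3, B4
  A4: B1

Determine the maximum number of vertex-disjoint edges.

Unit-capacity flow: source→left, listed edges, right→sink; max matching = max flow.
Augmenting path A1→B1 (+1); matched 1.
Augmenting path A2→B2 (+1); matched 2.
Augmenting path A3→B3 (+1); matched 3.
No augmenting path remains; maximum matching = 3.
König certificate: {A2, A3, B1} is a vertex cover of size 3 (every listed pair touches it), so no matching can be larger.

3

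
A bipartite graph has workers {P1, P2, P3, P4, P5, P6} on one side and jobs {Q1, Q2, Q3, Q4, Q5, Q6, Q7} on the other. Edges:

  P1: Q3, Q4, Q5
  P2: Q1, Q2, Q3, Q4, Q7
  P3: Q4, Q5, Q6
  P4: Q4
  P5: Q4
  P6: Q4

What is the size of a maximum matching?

Unit-capacity flow: source→left, listed edges, right→sink; max matching = max flow.
Augmenting path P1→Q3 (+1); matched 1.
Augmenting path P2→Q1 (+1); matched 2.
Augmenting path P3→Q4 (+1); matched 3.
Augmenting path P4→Q4→P3→Q5 (+1); matched 4.
No augmenting path remains; maximum matching = 4.
König certificate: {P1, P2, P3, Q4} is a vertex cover of size 4 (every listed pair touches it), so no matching can be larger.

4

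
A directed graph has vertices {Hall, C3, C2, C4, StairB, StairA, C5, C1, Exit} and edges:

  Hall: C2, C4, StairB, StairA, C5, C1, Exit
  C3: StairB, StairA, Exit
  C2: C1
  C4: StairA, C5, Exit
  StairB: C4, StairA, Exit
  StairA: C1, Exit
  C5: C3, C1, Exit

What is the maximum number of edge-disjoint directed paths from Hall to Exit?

5

Assign every edge capacity 1; by Menger, the answer equals the max flow.
Path Hall→Exit (+1); total 1.
Path Hall→C4→Exit (+1); total 2.
Path Hall→StairB→Exit (+1); total 3.
Path Hall→StairA→Exit (+1); total 4.
Path Hall→C5→Exit (+1); total 5.
No residual Hall→Exit path; max flow = 5.
Certifying cut of size 5: {Hall→C4, Hall→C5, Hall→Exit, Hall→StairA, Hall→StairB}.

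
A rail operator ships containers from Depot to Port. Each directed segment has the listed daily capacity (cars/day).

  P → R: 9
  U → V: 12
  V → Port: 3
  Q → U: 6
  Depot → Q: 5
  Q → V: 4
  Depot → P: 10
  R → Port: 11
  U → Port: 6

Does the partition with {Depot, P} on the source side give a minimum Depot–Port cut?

Given cut capacity: 5 + 9 = 14.
Augment Depot→P→R→Port: bottleneck 9, flow now 9.
Augment Depot→Q→U→Port: bottleneck 5, flow now 14.
No augmenting path remains; maximum flow = 14.
Cut capacity 14 equals the max flow, so it is a minimum cut.

Yes — it is a minimum cut (capacity 14).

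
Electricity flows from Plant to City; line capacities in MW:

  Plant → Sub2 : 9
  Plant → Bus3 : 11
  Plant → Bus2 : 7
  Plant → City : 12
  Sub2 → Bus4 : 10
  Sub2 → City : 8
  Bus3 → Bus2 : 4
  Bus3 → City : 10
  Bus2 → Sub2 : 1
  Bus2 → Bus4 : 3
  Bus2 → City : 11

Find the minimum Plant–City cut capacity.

Augment Plant→City: bottleneck 12, flow now 12.
Augment Plant→Sub2→City: bottleneck 8, flow now 20.
Augment Plant→Bus3→City: bottleneck 10, flow now 30.
Augment Plant→Bus2→City: bottleneck 7, flow now 37.
Augment Plant→Bus3→Bus2→City: bottleneck 1, flow now 38.
No augmenting path remains; maximum flow = 38.
By max-flow min-cut, the minimum cut capacity equals the max flow.
In the residual graph, reachable from Plant: {Plant, Sub2, Bus4}.
Min-cut edges: Plant→Bus3 (11), Plant→Bus2 (7), Plant→City (12), Sub2→City (8); capacity 11 + 7 + 12 + 8 = 38.

38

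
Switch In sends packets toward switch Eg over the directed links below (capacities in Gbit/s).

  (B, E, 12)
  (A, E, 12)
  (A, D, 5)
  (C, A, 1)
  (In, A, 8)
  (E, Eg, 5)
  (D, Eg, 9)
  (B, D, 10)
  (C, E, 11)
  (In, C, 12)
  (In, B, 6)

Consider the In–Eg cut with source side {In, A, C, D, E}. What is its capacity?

20

Edges leaving {In, A, C, D, E}: In→B (6), D→Eg (9), E→Eg (5).
Cut capacity = 6 + 9 + 5 = 20.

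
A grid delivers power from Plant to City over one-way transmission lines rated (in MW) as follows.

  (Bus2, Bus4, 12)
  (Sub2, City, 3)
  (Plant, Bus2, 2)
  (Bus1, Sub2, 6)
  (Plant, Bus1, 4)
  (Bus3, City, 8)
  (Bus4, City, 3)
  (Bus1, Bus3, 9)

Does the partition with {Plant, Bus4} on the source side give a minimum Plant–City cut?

Given cut capacity: 4 + 2 + 3 = 9.
Augment Plant→Bus1→Sub2→City: bottleneck 3, flow now 3.
Augment Plant→Bus1→Bus3→City: bottleneck 1, flow now 4.
Augment Plant→Bus2→Bus4→City: bottleneck 2, flow now 6.
No augmenting path remains; maximum flow = 6.
In the residual graph, reachable from Plant: {Plant}.
Min-cut edges: Plant→Bus1 (4), Plant→Bus2 (2); capacity 4 + 2 = 6.
Cut capacity 9 exceeds the max flow 6, so it is not minimum.

No — its capacity is 9, but the minimum cut has capacity 6.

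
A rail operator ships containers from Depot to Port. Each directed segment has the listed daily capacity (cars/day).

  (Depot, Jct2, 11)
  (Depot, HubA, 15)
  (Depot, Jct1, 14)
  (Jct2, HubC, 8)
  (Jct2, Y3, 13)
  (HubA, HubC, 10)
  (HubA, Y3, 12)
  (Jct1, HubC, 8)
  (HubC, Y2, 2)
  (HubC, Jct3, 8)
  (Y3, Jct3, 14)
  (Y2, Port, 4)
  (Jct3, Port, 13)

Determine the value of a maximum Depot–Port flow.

15

Augment Depot→Jct2→HubC→Y2→Port: bottleneck 2, flow now 2.
Augment Depot→Jct2→HubC→Jct3→Port: bottleneck 6, flow now 8.
Augment Depot→Jct2→Y3→Jct3→Port: bottleneck 3, flow now 11.
Augment Depot→HubA→HubC→Jct3→Port: bottleneck 2, flow now 13.
Augment Depot→HubA→Y3→Jct3→Port: bottleneck 2, flow now 15.
No augmenting path remains; maximum flow = 15.
In the residual graph, reachable from Depot: {Depot, Jct2, HubA, Jct1, HubC, Y3, Jct3}.
Min-cut edges: HubC→Y2 (2), Jct3→Port (13); capacity 2 + 13 = 15.
This cut is saturated, so no flow can exceed 15.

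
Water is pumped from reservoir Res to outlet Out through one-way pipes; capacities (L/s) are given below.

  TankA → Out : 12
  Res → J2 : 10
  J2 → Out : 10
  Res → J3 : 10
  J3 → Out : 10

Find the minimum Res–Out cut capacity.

20

Augment Res→J2→Out: bottleneck 10, flow now 10.
Augment Res→J3→Out: bottleneck 10, flow now 20.
No augmenting path remains; maximum flow = 20.
By max-flow min-cut, the minimum cut capacity equals the max flow.
In the residual graph, reachable from Res: {Res}.
Min-cut edges: Res→J2 (10), Res→J3 (10); capacity 10 + 10 = 20.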